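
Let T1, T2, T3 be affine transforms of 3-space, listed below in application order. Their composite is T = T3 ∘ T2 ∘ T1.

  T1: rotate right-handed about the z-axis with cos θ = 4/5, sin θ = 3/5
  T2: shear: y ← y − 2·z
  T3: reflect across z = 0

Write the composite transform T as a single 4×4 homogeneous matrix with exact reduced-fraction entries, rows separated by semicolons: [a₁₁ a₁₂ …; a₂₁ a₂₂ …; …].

T1 = [4/5 -3/5 0 0; 3/5 4/5 0 0; 0 0 1 0; 0 0 0 1]
T2·T1 = [4/5 -3/5 0 0; 3/5 4/5 -2 0; 0 0 1 0; 0 0 0 1]
T3·…·T1 = [4/5 -3/5 0 0; 3/5 4/5 -2 0; 0 0 -1 0; 0 0 0 1]

T = [4/5 -3/5 0 0; 3/5 4/5 -2 0; 0 0 -1 0; 0 0 0 1]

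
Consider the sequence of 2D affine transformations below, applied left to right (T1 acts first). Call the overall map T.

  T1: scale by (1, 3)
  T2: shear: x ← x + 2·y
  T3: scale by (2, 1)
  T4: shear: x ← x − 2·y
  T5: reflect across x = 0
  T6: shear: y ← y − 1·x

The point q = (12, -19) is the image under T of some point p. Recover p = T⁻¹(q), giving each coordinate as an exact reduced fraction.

T1 = [1 0 0; 0 3 0; 0 0 1]
T2·T1 = [1 6 0; 0 3 0; 0 0 1]
T3·…·T1 = [2 12 0; 0 3 0; 0 0 1]
T4·…·T1 = [2 6 0; 0 3 0; 0 0 1]
T5·…·T1 = [-2 -6 0; 0 3 0; 0 0 1]
T6·…·T1 = [-2 -6 0; 2 9 0; 0 0 1]
det M = -6; M⁻¹ = [-3/2 -1 0; 1/3 1/3 0; 0 0 1]
M⁻¹ · (12, -19)ᵀ = (1, -7/3)ᵀ

p = (1, -7/3)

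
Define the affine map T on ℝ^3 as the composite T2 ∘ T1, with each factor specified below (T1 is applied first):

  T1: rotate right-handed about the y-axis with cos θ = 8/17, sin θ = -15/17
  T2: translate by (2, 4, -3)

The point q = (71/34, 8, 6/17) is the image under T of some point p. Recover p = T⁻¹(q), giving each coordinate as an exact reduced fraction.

p = (3, 4, 3/2)

T1 = [8/17 0 -15/17 0; 0 1 0 0; 15/17 0 8/17 0; 0 0 0 1]
T2·T1 = [8/17 0 -15/17 2; 0 1 0 4; 15/17 0 8/17 -3; 0 0 0 1]
det M = 1; M⁻¹ = [8/17 0 15/17 29/17; 0 1 0 -4; -15/17 0 8/17 54/17; 0 0 0 1]
M⁻¹ · (71/34, 8, 6/17)ᵀ = (3, 4, 3/2)ᵀ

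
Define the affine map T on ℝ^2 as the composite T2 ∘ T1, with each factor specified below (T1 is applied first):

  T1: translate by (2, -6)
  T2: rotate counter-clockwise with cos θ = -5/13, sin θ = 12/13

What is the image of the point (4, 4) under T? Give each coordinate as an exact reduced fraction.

T1 translate by (2, -6): (4, 4) → (6, -2)
T2 rotate counter-clockwise with cos θ = -5/13, sin θ = 12/13: (6, -2) → (-6/13, 82/13)

T(p) = (-6/13, 82/13)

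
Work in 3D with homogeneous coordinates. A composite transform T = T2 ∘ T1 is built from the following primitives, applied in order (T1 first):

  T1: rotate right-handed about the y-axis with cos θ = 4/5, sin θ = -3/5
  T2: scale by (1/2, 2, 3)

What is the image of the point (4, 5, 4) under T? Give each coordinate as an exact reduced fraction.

T(p) = (2/5, 10, 84/5)

T1 rotate right-handed about the y-axis with cos θ = 4/5, sin θ = -3/5: (4, 5, 4) → (4/5, 5, 28/5)
T2 scale by (1/2, 2, 3): (4/5, 5, 28/5) → (2/5, 10, 84/5)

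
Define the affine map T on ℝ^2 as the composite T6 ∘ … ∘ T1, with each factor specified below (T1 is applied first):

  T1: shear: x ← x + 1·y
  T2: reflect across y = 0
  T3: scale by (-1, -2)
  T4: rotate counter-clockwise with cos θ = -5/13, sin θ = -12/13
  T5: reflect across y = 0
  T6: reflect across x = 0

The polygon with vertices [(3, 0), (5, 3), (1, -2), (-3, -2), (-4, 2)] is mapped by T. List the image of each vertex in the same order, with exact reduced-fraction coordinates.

T1 shear: x ← x + 1·y: (3, 0) → (3, 0); (5, 3) → (8, 3); (1, -2) → (-1, -2); (-3, -2) → (-5, -2); (-4, 2) → (-2, 2)
T2 reflect across y = 0: (3, 0) → (3, 0); (8, 3) → (8, -3); (-1, -2) → (-1, 2); (-5, -2) → (-5, 2); (-2, 2) → (-2, -2)
T3 scale by (-1, -2): (3, 0) → (-3, 0); (8, -3) → (-8, 6); (-1, 2) → (1, -4); (-5, 2) → (5, -4); (-2, -2) → (2, 4)
T4 rotate counter-clockwise with cos θ = -5/13, sin θ = -12/13: (-3, 0) → (15/13, 36/13); (-8, 6) → (112/13, 66/13); (1, -4) → (-53/13, 8/13); (5, -4) → (-73/13, -40/13); (2, 4) → (38/13, -44/13)
T5 reflect across y = 0: (15/13, 36/13) → (15/13, -36/13); (112/13, 66/13) → (112/13, -66/13); (-53/13, 8/13) → (-53/13, -8/13); (-73/13, -40/13) → (-73/13, 40/13); (38/13, -44/13) → (38/13, 44/13)
T6 reflect across x = 0: (15/13, -36/13) → (-15/13, -36/13); (112/13, -66/13) → (-112/13, -66/13); (-53/13, -8/13) → (53/13, -8/13); (-73/13, 40/13) → (73/13, 40/13); (38/13, 44/13) → (-38/13, 44/13)

image vertices: (-15/13, -36/13), (-112/13, -66/13), (53/13, -8/13), (73/13, 40/13), (-38/13, 44/13)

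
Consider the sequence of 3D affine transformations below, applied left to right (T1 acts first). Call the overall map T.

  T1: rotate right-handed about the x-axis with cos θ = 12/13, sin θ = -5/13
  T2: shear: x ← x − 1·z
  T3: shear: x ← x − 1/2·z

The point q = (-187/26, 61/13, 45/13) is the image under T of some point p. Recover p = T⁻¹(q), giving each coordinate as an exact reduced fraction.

p = (-2, 3, 5)

T1 = [1 0 0 0; 0 12/13 5/13 0; 0 -5/13 12/13 0; 0 0 0 1]
T2·T1 = [1 5/13 -12/13 0; 0 12/13 5/13 0; 0 -5/13 12/13 0; 0 0 0 1]
T3·…·T1 = [1 15/26 -18/13 0; 0 12/13 5/13 0; 0 -5/13 12/13 0; 0 0 0 1]
det M = 1; M⁻¹ = [1 0 3/2 0; 0 12/13 -5/13 0; 0 5/13 12/13 0; 0 0 0 1]
M⁻¹ · (-187/26, 61/13, 45/13)ᵀ = (-2, 3, 5)ᵀ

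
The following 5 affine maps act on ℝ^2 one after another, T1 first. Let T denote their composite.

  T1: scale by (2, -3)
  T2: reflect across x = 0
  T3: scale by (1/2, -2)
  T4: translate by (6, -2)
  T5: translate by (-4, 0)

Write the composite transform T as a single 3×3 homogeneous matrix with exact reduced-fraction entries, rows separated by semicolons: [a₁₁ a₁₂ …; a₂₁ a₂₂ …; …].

T1 = [2 0 0; 0 -3 0; 0 0 1]
T2·T1 = [-2 0 0; 0 -3 0; 0 0 1]
T3·…·T1 = [-1 0 0; 0 6 0; 0 0 1]
T4·…·T1 = [-1 0 6; 0 6 -2; 0 0 1]
T5·…·T1 = [-1 0 2; 0 6 -2; 0 0 1]

T = [-1 0 2; 0 6 -2; 0 0 1]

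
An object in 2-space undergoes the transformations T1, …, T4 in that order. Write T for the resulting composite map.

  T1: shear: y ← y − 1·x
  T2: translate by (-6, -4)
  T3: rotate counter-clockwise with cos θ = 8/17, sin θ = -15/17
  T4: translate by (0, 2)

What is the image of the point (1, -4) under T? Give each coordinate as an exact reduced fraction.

T(p) = (-175/17, 37/17)

T1 shear: y ← y − 1·x: (1, -4) → (1, -5)
T2 translate by (-6, -4): (1, -5) → (-5, -9)
T3 rotate counter-clockwise with cos θ = 8/17, sin θ = -15/17: (-5, -9) → (-175/17, 3/17)
T4 translate by (0, 2): (-175/17, 3/17) → (-175/17, 37/17)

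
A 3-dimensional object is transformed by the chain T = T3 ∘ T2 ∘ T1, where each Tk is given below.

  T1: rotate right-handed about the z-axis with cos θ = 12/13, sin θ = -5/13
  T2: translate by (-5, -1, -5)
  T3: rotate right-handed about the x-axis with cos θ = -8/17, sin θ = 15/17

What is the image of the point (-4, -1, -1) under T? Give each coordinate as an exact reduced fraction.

T1 rotate right-handed about the z-axis with cos θ = 12/13, sin θ = -5/13: (-4, -1, -1) → (-53/13, 8/13, -1)
T2 translate by (-5, -1, -5): (-53/13, 8/13, -1) → (-118/13, -5/13, -6)
T3 rotate right-handed about the x-axis with cos θ = -8/17, sin θ = 15/17: (-118/13, -5/13, -6) → (-118/13, 1210/221, 549/221)

T(p) = (-118/13, 1210/221, 549/221)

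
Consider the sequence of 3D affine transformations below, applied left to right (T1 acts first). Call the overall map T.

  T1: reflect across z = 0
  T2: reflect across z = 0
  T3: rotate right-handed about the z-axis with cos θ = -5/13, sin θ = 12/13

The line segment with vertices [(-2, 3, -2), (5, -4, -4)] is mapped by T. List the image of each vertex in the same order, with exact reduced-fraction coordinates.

T1 reflect across z = 0: (-2, 3, -2) → (-2, 3, 2); (5, -4, -4) → (5, -4, 4)
T2 reflect across z = 0: (-2, 3, 2) → (-2, 3, -2); (5, -4, 4) → (5, -4, -4)
T3 rotate right-handed about the z-axis with cos θ = -5/13, sin θ = 12/13: (-2, 3, -2) → (-2, -3, -2); (5, -4, -4) → (23/13, 80/13, -4)

image vertices: (-2, -3, -2), (23/13, 80/13, -4)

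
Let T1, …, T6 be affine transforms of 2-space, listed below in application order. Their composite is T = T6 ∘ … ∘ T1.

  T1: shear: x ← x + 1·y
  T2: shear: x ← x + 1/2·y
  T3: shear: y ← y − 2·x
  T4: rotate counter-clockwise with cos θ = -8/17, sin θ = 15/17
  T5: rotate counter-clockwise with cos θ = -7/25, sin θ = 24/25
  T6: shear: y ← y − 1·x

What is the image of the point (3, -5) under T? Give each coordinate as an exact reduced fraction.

T(p) = (2556/425, -4871/850)

T1 shear: x ← x + 1·y: (3, -5) → (-2, -5)
T2 shear: x ← x + 1/2·y: (-2, -5) → (-9/2, -5)
T3 shear: y ← y − 2·x: (-9/2, -5) → (-9/2, 4)
T4 rotate counter-clockwise with cos θ = -8/17, sin θ = 15/17: (-9/2, 4) → (-24/17, -199/34)
T5 rotate counter-clockwise with cos θ = -7/25, sin θ = 24/25: (-24/17, -199/34) → (2556/425, 241/850)
T6 shear: y ← y − 1·x: (2556/425, 241/850) → (2556/425, -4871/850)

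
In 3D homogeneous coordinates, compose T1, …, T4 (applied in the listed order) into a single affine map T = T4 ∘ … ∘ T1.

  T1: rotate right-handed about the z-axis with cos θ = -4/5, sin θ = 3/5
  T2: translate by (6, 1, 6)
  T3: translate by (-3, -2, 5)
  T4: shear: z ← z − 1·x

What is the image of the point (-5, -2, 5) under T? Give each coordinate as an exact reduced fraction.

T(p) = (41/5, -12/5, 39/5)

T1 rotate right-handed about the z-axis with cos θ = -4/5, sin θ = 3/5: (-5, -2, 5) → (26/5, -7/5, 5)
T2 translate by (6, 1, 6): (26/5, -7/5, 5) → (56/5, -2/5, 11)
T3 translate by (-3, -2, 5): (56/5, -2/5, 11) → (41/5, -12/5, 16)
T4 shear: z ← z − 1·x: (41/5, -12/5, 16) → (41/5, -12/5, 39/5)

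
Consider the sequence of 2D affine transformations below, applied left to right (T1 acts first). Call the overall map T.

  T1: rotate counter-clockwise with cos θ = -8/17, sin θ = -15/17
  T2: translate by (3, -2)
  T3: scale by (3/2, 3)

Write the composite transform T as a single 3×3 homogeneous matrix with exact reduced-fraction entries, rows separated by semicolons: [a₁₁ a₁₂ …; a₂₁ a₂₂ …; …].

T1 = [-8/17 15/17 0; -15/17 -8/17 0; 0 0 1]
T2·T1 = [-8/17 15/17 3; -15/17 -8/17 -2; 0 0 1]
T3·…·T1 = [-12/17 45/34 9/2; -45/17 -24/17 -6; 0 0 1]

T = [-12/17 45/34 9/2; -45/17 -24/17 -6; 0 0 1]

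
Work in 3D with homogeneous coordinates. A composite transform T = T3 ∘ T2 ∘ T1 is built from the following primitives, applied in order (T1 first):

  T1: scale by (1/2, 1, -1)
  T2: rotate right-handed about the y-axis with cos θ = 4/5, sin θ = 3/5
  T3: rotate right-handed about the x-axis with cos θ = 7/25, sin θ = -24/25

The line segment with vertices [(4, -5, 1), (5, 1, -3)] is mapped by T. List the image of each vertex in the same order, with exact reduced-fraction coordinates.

image vertices: (1, -83/25, 106/25), (19/5, 143/125, -177/250)

T1 scale by (1/2, 1, -1): (4, -5, 1) → (2, -5, -1); (5, 1, -3) → (5/2, 1, 3)
T2 rotate right-handed about the y-axis with cos θ = 4/5, sin θ = 3/5: (2, -5, -1) → (1, -5, -2); (5/2, 1, 3) → (19/5, 1, 9/10)
T3 rotate right-handed about the x-axis with cos θ = 7/25, sin θ = -24/25: (1, -5, -2) → (1, -83/25, 106/25); (19/5, 1, 9/10) → (19/5, 143/125, -177/250)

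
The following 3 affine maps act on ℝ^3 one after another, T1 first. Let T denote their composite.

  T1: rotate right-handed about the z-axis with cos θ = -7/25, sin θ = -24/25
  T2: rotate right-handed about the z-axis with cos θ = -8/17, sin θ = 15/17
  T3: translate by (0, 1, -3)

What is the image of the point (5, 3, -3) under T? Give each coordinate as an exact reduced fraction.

T1 rotate right-handed about the z-axis with cos θ = -7/25, sin θ = -24/25: (5, 3, -3) → (37/25, -141/25, -3)
T2 rotate right-handed about the z-axis with cos θ = -8/17, sin θ = 15/17: (37/25, -141/25, -3) → (107/25, 99/25, -3)
T3 translate by (0, 1, -3): (107/25, 99/25, -3) → (107/25, 124/25, -6)

T(p) = (107/25, 124/25, -6)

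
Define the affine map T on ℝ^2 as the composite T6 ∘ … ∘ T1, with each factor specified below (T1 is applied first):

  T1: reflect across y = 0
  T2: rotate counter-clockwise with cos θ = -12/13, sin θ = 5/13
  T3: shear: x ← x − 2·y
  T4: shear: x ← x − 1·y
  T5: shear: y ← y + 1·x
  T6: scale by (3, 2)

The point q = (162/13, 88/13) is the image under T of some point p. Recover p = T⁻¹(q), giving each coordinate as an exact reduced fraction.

p = (-2, 0)

T1 = [1 0 0; 0 -1 0; 0 0 1]
T2·T1 = [-12/13 5/13 0; 5/13 12/13 0; 0 0 1]
T3·…·T1 = [-22/13 -19/13 0; 5/13 12/13 0; 0 0 1]
T4·…·T1 = [-27/13 -31/13 0; 5/13 12/13 0; 0 0 1]
T5·…·T1 = [-27/13 -31/13 0; -22/13 -19/13 0; 0 0 1]
T6·…·T1 = [-81/13 -93/13 0; -44/13 -38/13 0; 0 0 1]
det M = -6; M⁻¹ = [19/39 -31/26 0; -22/39 27/26 0; 0 0 1]
M⁻¹ · (162/13, 88/13)ᵀ = (-2, 0)ᵀ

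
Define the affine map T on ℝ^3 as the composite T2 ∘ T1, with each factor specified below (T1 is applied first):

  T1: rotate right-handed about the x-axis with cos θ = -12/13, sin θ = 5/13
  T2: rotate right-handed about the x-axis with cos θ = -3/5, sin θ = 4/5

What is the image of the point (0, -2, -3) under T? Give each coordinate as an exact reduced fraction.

T1 rotate right-handed about the x-axis with cos θ = -12/13, sin θ = 5/13: (0, -2, -3) → (0, 3, 2)
T2 rotate right-handed about the x-axis with cos θ = -3/5, sin θ = 4/5: (0, 3, 2) → (0, -17/5, 6/5)

T(p) = (0, -17/5, 6/5)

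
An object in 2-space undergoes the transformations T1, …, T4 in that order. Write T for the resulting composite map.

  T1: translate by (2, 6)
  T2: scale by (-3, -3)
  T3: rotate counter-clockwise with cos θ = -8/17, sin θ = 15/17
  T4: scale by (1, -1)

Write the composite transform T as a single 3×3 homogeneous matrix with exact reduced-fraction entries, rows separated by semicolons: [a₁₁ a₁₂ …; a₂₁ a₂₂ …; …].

T1 = [1 0 2; 0 1 6; 0 0 1]
T2·T1 = [-3 0 -6; 0 -3 -18; 0 0 1]
T3·…·T1 = [24/17 45/17 318/17; -45/17 24/17 54/17; 0 0 1]
T4·…·T1 = [24/17 45/17 318/17; 45/17 -24/17 -54/17; 0 0 1]

T = [24/17 45/17 318/17; 45/17 -24/17 -54/17; 0 0 1]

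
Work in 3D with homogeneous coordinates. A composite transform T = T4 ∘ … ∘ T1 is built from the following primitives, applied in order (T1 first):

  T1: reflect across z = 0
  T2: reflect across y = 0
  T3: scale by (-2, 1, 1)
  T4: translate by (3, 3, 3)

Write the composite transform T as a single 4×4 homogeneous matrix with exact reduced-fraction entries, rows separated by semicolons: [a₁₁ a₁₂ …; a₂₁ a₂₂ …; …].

T1 = [1 0 0 0; 0 1 0 0; 0 0 -1 0; 0 0 0 1]
T2·T1 = [1 0 0 0; 0 -1 0 0; 0 0 -1 0; 0 0 0 1]
T3·…·T1 = [-2 0 0 0; 0 -1 0 0; 0 0 -1 0; 0 0 0 1]
T4·…·T1 = [-2 0 0 3; 0 -1 0 3; 0 0 -1 3; 0 0 0 1]

T = [-2 0 0 3; 0 -1 0 3; 0 0 -1 3; 0 0 0 1]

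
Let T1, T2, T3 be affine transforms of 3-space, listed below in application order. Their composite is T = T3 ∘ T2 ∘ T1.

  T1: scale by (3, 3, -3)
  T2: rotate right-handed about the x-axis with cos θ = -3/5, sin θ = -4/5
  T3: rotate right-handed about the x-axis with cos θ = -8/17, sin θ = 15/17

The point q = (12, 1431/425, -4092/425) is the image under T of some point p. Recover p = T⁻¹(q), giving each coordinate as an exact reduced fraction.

T1 = [3 0 0 0; 0 3 0 0; 0 0 -3 0; 0 0 0 1]
T2·T1 = [3 0 0 0; 0 -9/5 -12/5 0; 0 -12/5 9/5 0; 0 0 0 1]
T3·…·T1 = [3 0 0 0; 0 252/85 -39/85 0; 0 -39/85 -252/85 0; 0 0 0 1]
det M = -27; M⁻¹ = [1/3 0 0 0; 0 28/85 -13/255 0; 0 -13/255 -28/85 0; 0 0 0 1]
M⁻¹ · (12, 1431/425, -4092/425)ᵀ = (4, 8/5, 3)ᵀ

p = (4, 8/5, 3)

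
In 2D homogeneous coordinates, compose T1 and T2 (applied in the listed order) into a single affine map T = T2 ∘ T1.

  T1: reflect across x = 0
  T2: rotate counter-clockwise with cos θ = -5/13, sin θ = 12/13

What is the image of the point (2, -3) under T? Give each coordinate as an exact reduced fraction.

T1 reflect across x = 0: (2, -3) → (-2, -3)
T2 rotate counter-clockwise with cos θ = -5/13, sin θ = 12/13: (-2, -3) → (46/13, -9/13)

T(p) = (46/13, -9/13)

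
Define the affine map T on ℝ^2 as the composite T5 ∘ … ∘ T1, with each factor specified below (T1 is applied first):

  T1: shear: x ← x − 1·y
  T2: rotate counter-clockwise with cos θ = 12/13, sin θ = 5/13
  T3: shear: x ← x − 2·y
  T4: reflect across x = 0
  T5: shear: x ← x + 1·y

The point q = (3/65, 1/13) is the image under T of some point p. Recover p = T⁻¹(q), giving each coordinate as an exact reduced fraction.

p = (1/5, 0)

T1 = [1 -1 0; 0 1 0; 0 0 1]
T2·T1 = [12/13 -17/13 0; 5/13 7/13 0; 0 0 1]
T3·…·T1 = [2/13 -31/13 0; 5/13 7/13 0; 0 0 1]
T4·…·T1 = [-2/13 31/13 0; 5/13 7/13 0; 0 0 1]
T5·…·T1 = [3/13 38/13 0; 5/13 7/13 0; 0 0 1]
det M = -1; M⁻¹ = [-7/13 38/13 0; 5/13 -3/13 0; 0 0 1]
M⁻¹ · (3/65, 1/13)ᵀ = (1/5, 0)ᵀ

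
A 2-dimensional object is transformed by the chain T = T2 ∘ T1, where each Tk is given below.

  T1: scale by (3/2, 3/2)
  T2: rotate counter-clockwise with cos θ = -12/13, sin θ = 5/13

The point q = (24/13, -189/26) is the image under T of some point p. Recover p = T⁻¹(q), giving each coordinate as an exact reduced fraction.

T1 = [3/2 0 0; 0 3/2 0; 0 0 1]
T2·T1 = [-18/13 -15/26 0; 15/26 -18/13 0; 0 0 1]
det M = 9/4; M⁻¹ = [-8/13 10/39 0; -10/39 -8/13 0; 0 0 1]
M⁻¹ · (24/13, -189/26)ᵀ = (-3, 4)ᵀ

p = (-3, 4)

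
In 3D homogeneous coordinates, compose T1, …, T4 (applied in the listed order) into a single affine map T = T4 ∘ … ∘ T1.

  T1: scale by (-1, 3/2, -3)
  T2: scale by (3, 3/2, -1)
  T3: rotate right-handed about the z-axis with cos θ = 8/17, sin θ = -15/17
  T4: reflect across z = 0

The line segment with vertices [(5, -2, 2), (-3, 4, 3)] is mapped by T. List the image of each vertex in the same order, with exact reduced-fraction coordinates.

T1 scale by (-1, 3/2, -3): (5, -2, 2) → (-5, -3, -6); (-3, 4, 3) → (3, 6, -9)
T2 scale by (3, 3/2, -1): (-5, -3, -6) → (-15, -9/2, 6); (3, 6, -9) → (9, 9, 9)
T3 rotate right-handed about the z-axis with cos θ = 8/17, sin θ = -15/17: (-15, -9/2, 6) → (-375/34, 189/17, 6); (9, 9, 9) → (207/17, -63/17, 9)
T4 reflect across z = 0: (-375/34, 189/17, 6) → (-375/34, 189/17, -6); (207/17, -63/17, 9) → (207/17, -63/17, -9)

image vertices: (-375/34, 189/17, -6), (207/17, -63/17, -9)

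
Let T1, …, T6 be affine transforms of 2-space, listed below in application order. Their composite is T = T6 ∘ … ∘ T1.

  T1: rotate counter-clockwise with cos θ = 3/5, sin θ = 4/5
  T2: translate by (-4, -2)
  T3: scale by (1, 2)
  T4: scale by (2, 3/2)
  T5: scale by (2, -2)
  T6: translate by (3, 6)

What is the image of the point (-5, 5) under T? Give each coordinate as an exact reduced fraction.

T1 rotate counter-clockwise with cos θ = 3/5, sin θ = 4/5: (-5, 5) → (-7, -1)
T2 translate by (-4, -2): (-7, -1) → (-11, -3)
T3 scale by (1, 2): (-11, -3) → (-11, -6)
T4 scale by (2, 3/2): (-11, -6) → (-22, -9)
T5 scale by (2, -2): (-22, -9) → (-44, 18)
T6 translate by (3, 6): (-44, 18) → (-41, 24)

T(p) = (-41, 24)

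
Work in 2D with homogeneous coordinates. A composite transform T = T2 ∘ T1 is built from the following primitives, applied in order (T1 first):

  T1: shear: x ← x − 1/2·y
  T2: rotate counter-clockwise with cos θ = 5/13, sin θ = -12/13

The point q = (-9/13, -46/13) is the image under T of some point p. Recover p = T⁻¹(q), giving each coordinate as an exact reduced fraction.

T1 = [1 -1/2 0; 0 1 0; 0 0 1]
T2·T1 = [5/13 19/26 0; -12/13 11/13 0; 0 0 1]
det M = 1; M⁻¹ = [11/13 -19/26 0; 12/13 5/13 0; 0 0 1]
M⁻¹ · (-9/13, -46/13)ᵀ = (2, -2)ᵀ

p = (2, -2)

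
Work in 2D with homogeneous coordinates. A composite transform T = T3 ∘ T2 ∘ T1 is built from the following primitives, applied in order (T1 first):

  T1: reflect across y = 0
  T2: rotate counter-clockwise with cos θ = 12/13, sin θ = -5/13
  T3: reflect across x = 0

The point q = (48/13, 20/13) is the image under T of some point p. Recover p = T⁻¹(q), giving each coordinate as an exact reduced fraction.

T1 = [1 0 0; 0 -1 0; 0 0 1]
T2·T1 = [12/13 -5/13 0; -5/13 -12/13 0; 0 0 1]
T3·…·T1 = [-12/13 5/13 0; -5/13 -12/13 0; 0 0 1]
det M = 1; M⁻¹ = [-12/13 -5/13 0; 5/13 -12/13 0; 0 0 1]
M⁻¹ · (48/13, 20/13)ᵀ = (-4, 0)ᵀ

p = (-4, 0)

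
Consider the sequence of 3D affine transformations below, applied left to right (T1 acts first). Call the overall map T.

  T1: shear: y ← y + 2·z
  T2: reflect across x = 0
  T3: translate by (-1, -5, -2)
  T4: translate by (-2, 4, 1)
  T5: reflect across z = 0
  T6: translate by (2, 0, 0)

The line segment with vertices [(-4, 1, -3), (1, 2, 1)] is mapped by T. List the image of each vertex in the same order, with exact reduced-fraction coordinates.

T1 shear: y ← y + 2·z: (-4, 1, -3) → (-4, -5, -3); (1, 2, 1) → (1, 4, 1)
T2 reflect across x = 0: (-4, -5, -3) → (4, -5, -3); (1, 4, 1) → (-1, 4, 1)
T3 translate by (-1, -5, -2): (4, -5, -3) → (3, -10, -5); (-1, 4, 1) → (-2, -1, -1)
T4 translate by (-2, 4, 1): (3, -10, -5) → (1, -6, -4); (-2, -1, -1) → (-4, 3, 0)
T5 reflect across z = 0: (1, -6, -4) → (1, -6, 4); (-4, 3, 0) → (-4, 3, 0)
T6 translate by (2, 0, 0): (1, -6, 4) → (3, -6, 4); (-4, 3, 0) → (-2, 3, 0)

image vertices: (3, -6, 4), (-2, 3, 0)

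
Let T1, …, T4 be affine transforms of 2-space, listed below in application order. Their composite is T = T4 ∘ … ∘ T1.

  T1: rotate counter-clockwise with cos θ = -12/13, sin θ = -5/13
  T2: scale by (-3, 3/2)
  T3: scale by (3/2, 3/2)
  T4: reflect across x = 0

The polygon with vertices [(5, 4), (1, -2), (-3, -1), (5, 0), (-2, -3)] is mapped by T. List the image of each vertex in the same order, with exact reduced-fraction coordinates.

T1 rotate counter-clockwise with cos θ = -12/13, sin θ = -5/13: (5, 4) → (-40/13, -73/13); (1, -2) → (-22/13, 19/13); (-3, -1) → (31/13, 27/13); (5, 0) → (-60/13, -25/13); (-2, -3) → (9/13, 46/13)
T2 scale by (-3, 3/2): (-40/13, -73/13) → (120/13, -219/26); (-22/13, 19/13) → (66/13, 57/26); (31/13, 27/13) → (-93/13, 81/26); (-60/13, -25/13) → (180/13, -75/26); (9/13, 46/13) → (-27/13, 69/13)
T3 scale by (3/2, 3/2): (120/13, -219/26) → (180/13, -657/52); (66/13, 57/26) → (99/13, 171/52); (-93/13, 81/26) → (-279/26, 243/52); (180/13, -75/26) → (270/13, -225/52); (-27/13, 69/13) → (-81/26, 207/26)
T4 reflect across x = 0: (180/13, -657/52) → (-180/13, -657/52); (99/13, 171/52) → (-99/13, 171/52); (-279/26, 243/52) → (279/26, 243/52); (270/13, -225/52) → (-270/13, -225/52); (-81/26, 207/26) → (81/26, 207/26)

image vertices: (-180/13, -657/52), (-99/13, 171/52), (279/26, 243/52), (-270/13, -225/52), (81/26, 207/26)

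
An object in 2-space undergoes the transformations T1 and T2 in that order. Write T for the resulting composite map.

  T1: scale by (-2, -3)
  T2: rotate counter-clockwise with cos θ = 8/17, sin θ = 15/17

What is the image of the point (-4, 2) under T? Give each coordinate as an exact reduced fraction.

T(p) = (154/17, 72/17)

T1 scale by (-2, -3): (-4, 2) → (8, -6)
T2 rotate counter-clockwise with cos θ = 8/17, sin θ = 15/17: (8, -6) → (154/17, 72/17)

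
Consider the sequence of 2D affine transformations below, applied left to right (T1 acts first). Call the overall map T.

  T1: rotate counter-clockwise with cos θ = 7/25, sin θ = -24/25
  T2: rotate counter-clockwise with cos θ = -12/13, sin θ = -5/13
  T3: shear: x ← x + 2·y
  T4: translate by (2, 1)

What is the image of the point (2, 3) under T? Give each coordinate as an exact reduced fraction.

T1 rotate counter-clockwise with cos θ = 7/25, sin θ = -24/25: (2, 3) → (86/25, -27/25)
T2 rotate counter-clockwise with cos θ = -12/13, sin θ = -5/13: (86/25, -27/25) → (-1167/325, -106/325)
T3 shear: x ← x + 2·y: (-1167/325, -106/325) → (-1379/325, -106/325)
T4 translate by (2, 1): (-1379/325, -106/325) → (-729/325, 219/325)

T(p) = (-729/325, 219/325)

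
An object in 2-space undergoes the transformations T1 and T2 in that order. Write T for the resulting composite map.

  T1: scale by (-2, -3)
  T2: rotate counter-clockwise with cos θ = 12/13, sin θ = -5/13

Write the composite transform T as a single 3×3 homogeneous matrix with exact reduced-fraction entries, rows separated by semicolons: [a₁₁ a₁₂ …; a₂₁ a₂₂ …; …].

T = [-24/13 -15/13 0; 10/13 -36/13 0; 0 0 1]

T1 = [-2 0 0; 0 -3 0; 0 0 1]
T2·T1 = [-24/13 -15/13 0; 10/13 -36/13 0; 0 0 1]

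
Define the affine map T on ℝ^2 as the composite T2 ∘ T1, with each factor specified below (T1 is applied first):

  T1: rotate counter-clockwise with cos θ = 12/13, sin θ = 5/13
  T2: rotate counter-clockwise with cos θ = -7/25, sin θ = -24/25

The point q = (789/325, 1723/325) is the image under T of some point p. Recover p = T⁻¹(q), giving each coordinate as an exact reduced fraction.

T1 = [12/13 -5/13 0; 5/13 12/13 0; 0 0 1]
T2·T1 = [36/325 323/325 0; -323/325 36/325 0; 0 0 1]
det M = 1; M⁻¹ = [36/325 -323/325 0; 323/325 36/325 0; 0 0 1]
M⁻¹ · (789/325, 1723/325)ᵀ = (-5, 3)ᵀ

p = (-5, 3)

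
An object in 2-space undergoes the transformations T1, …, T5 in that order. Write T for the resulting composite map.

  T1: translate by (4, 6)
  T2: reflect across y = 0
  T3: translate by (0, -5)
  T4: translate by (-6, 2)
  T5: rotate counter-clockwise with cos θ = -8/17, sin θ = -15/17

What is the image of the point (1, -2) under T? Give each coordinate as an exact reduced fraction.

T(p) = (-97/17, 71/17)

T1 translate by (4, 6): (1, -2) → (5, 4)
T2 reflect across y = 0: (5, 4) → (5, -4)
T3 translate by (0, -5): (5, -4) → (5, -9)
T4 translate by (-6, 2): (5, -9) → (-1, -7)
T5 rotate counter-clockwise with cos θ = -8/17, sin θ = -15/17: (-1, -7) → (-97/17, 71/17)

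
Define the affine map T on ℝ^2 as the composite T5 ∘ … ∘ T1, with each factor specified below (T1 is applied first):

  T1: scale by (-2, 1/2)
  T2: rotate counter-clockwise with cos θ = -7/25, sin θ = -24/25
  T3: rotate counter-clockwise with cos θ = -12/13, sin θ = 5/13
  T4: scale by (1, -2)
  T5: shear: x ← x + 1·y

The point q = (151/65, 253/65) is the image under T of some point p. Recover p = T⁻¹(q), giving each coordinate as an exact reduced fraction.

T1 = [-2 0 0; 0 1/2 0; 0 0 1]
T2·T1 = [14/25 12/25 0; 48/25 -7/50 0; 0 0 1]
T3·…·T1 = [-408/325 -253/650 0; -506/325 102/325 0; 0 0 1]
T4·…·T1 = [-408/325 -253/650 0; 1012/325 -204/325 0; 0 0 1]
T5·…·T1 = [604/325 -661/650 0; 1012/325 -204/325 0; 0 0 1]
det M = 2; M⁻¹ = [-102/325 661/1300 0; -506/325 302/325 0; 0 0 1]
M⁻¹ · (151/65, 253/65)ᵀ = (5/4, 0)ᵀ

p = (5/4, 0)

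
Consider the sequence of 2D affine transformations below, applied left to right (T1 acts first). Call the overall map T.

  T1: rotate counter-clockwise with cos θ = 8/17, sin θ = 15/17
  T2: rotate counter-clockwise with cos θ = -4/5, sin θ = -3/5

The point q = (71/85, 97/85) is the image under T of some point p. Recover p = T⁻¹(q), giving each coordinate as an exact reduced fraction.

T1 = [8/17 -15/17 0; 15/17 8/17 0; 0 0 1]
T2·T1 = [13/85 84/85 0; -84/85 13/85 0; 0 0 1]
det M = 1; M⁻¹ = [13/85 -84/85 0; 84/85 13/85 0; 0 0 1]
M⁻¹ · (71/85, 97/85)ᵀ = (-1, 1)ᵀ

p = (-1, 1)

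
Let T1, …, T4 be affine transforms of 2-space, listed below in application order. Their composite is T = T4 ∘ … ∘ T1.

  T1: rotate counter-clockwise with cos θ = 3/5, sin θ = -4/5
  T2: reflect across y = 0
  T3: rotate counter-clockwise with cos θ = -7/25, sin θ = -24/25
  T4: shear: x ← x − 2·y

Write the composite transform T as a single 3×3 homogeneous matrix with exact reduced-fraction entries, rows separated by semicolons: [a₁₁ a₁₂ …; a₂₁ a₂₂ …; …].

T1 = [3/5 4/5 0; -4/5 3/5 0; 0 0 1]
T2·T1 = [3/5 4/5 0; 4/5 -3/5 0; 0 0 1]
T3·…·T1 = [3/5 -4/5 0; -4/5 -3/5 0; 0 0 1]
T4·…·T1 = [11/5 2/5 0; -4/5 -3/5 0; 0 0 1]

T = [11/5 2/5 0; -4/5 -3/5 0; 0 0 1]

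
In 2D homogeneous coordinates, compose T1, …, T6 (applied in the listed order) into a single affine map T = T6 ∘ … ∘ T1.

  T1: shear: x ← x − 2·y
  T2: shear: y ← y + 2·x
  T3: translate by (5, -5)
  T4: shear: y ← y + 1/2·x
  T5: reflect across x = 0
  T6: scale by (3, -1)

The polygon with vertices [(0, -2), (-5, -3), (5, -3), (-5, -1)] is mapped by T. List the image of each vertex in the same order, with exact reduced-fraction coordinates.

T1 shear: x ← x − 2·y: (0, -2) → (4, -2); (-5, -3) → (1, -3); (5, -3) → (11, -3); (-5, -1) → (-3, -1)
T2 shear: y ← y + 2·x: (4, -2) → (4, 6); (1, -3) → (1, -1); (11, -3) → (11, 19); (-3, -1) → (-3, -7)
T3 translate by (5, -5): (4, 6) → (9, 1); (1, -1) → (6, -6); (11, 19) → (16, 14); (-3, -7) → (2, -12)
T4 shear: y ← y + 1/2·x: (9, 1) → (9, 11/2); (6, -6) → (6, -3); (16, 14) → (16, 22); (2, -12) → (2, -11)
T5 reflect across x = 0: (9, 11/2) → (-9, 11/2); (6, -3) → (-6, -3); (16, 22) → (-16, 22); (2, -11) → (-2, -11)
T6 scale by (3, -1): (-9, 11/2) → (-27, -11/2); (-6, -3) → (-18, 3); (-16, 22) → (-48, -22); (-2, -11) → (-6, 11)

image vertices: (-27, -11/2), (-18, 3), (-48, -22), (-6, 11)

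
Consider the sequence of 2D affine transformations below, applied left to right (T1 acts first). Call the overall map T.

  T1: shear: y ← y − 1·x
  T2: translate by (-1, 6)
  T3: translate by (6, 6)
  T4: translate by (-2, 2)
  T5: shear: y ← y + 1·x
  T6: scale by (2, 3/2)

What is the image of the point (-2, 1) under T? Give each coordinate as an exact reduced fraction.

T(p) = (2, 27)

T1 shear: y ← y − 1·x: (-2, 1) → (-2, 3)
T2 translate by (-1, 6): (-2, 3) → (-3, 9)
T3 translate by (6, 6): (-3, 9) → (3, 15)
T4 translate by (-2, 2): (3, 15) → (1, 17)
T5 shear: y ← y + 1·x: (1, 17) → (1, 18)
T6 scale by (2, 3/2): (1, 18) → (2, 27)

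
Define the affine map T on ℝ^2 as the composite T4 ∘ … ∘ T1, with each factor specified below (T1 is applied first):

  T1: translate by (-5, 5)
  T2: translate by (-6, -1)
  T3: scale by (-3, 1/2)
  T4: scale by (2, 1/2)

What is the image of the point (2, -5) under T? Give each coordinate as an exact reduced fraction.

T(p) = (54, -1/4)

T1 translate by (-5, 5): (2, -5) → (-3, 0)
T2 translate by (-6, -1): (-3, 0) → (-9, -1)
T3 scale by (-3, 1/2): (-9, -1) → (27, -1/2)
T4 scale by (2, 1/2): (27, -1/2) → (54, -1/4)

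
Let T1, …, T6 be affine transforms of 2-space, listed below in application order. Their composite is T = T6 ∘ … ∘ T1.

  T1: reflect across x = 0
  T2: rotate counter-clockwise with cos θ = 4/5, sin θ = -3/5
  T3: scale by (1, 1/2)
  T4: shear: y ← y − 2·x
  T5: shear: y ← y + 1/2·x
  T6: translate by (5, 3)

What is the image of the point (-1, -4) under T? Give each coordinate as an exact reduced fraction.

T(p) = (17/5, 7/2)

T1 reflect across x = 0: (-1, -4) → (1, -4)
T2 rotate counter-clockwise with cos θ = 4/5, sin θ = -3/5: (1, -4) → (-8/5, -19/5)
T3 scale by (1, 1/2): (-8/5, -19/5) → (-8/5, -19/10)
T4 shear: y ← y − 2·x: (-8/5, -19/10) → (-8/5, 13/10)
T5 shear: y ← y + 1/2·x: (-8/5, 13/10) → (-8/5, 1/2)
T6 translate by (5, 3): (-8/5, 1/2) → (17/5, 7/2)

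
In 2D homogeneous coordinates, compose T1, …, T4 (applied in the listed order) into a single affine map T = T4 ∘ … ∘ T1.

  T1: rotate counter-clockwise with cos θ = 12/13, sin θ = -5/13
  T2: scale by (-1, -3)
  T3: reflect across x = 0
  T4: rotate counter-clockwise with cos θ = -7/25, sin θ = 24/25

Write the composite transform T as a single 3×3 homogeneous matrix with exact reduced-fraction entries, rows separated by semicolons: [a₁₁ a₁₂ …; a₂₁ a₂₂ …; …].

T1 = [12/13 5/13 0; -5/13 12/13 0; 0 0 1]
T2·T1 = [-12/13 -5/13 0; 15/13 -36/13 0; 0 0 1]
T3·…·T1 = [12/13 5/13 0; 15/13 -36/13 0; 0 0 1]
T4·…·T1 = [-444/325 829/325 0; 183/325 372/325 0; 0 0 1]

T = [-444/325 829/325 0; 183/325 372/325 0; 0 0 1]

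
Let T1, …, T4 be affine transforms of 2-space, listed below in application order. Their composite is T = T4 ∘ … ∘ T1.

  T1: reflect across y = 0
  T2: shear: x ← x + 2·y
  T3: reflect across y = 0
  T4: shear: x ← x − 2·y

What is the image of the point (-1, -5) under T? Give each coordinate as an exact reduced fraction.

T1 reflect across y = 0: (-1, -5) → (-1, 5)
T2 shear: x ← x + 2·y: (-1, 5) → (9, 5)
T3 reflect across y = 0: (9, 5) → (9, -5)
T4 shear: x ← x − 2·y: (9, -5) → (19, -5)

T(p) = (19, -5)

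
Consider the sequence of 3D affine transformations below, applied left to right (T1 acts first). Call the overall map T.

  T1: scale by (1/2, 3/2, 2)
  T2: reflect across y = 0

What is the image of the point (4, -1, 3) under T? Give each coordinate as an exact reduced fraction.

T1 scale by (1/2, 3/2, 2): (4, -1, 3) → (2, -3/2, 6)
T2 reflect across y = 0: (2, -3/2, 6) → (2, 3/2, 6)

T(p) = (2, 3/2, 6)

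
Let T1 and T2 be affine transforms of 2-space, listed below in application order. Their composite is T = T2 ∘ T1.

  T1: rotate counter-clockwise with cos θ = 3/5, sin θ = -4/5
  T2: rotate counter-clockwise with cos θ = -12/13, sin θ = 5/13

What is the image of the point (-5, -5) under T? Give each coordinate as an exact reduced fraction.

T1 rotate counter-clockwise with cos θ = 3/5, sin θ = -4/5: (-5, -5) → (-7, 1)
T2 rotate counter-clockwise with cos θ = -12/13, sin θ = 5/13: (-7, 1) → (79/13, -47/13)

T(p) = (79/13, -47/13)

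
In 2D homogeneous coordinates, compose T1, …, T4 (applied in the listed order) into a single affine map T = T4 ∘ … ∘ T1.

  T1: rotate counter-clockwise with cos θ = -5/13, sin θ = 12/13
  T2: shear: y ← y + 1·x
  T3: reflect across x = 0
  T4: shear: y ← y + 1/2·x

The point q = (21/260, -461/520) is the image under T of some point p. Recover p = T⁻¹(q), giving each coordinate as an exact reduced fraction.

p = (-3/4, 2/5)

T1 = [-5/13 -12/13 0; 12/13 -5/13 0; 0 0 1]
T2·T1 = [-5/13 -12/13 0; 7/13 -17/13 0; 0 0 1]
T3·…·T1 = [5/13 12/13 0; 7/13 -17/13 0; 0 0 1]
T4·…·T1 = [5/13 12/13 0; 19/26 -11/13 0; 0 0 1]
det M = -1; M⁻¹ = [11/13 12/13 0; 19/26 -5/13 0; 0 0 1]
M⁻¹ · (21/260, -461/520)ᵀ = (-3/4, 2/5)ᵀ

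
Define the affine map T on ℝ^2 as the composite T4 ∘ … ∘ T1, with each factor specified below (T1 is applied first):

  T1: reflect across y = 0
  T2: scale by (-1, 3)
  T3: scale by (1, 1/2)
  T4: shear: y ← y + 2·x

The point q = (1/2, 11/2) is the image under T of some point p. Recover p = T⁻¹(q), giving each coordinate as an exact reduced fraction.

T1 = [1 0 0; 0 -1 0; 0 0 1]
T2·T1 = [-1 0 0; 0 -3 0; 0 0 1]
T3·…·T1 = [-1 0 0; 0 -3/2 0; 0 0 1]
T4·…·T1 = [-1 0 0; -2 -3/2 0; 0 0 1]
det M = 3/2; M⁻¹ = [-1 0 0; 4/3 -2/3 0; 0 0 1]
M⁻¹ · (1/2, 11/2)ᵀ = (-1/2, -3)ᵀ

p = (-1/2, -3)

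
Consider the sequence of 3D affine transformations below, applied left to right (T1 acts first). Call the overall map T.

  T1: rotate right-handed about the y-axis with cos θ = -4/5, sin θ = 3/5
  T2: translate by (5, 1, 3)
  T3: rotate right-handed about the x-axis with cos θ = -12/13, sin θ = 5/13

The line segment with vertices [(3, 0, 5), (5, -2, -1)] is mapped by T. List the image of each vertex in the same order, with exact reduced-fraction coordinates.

T1 rotate right-handed about the y-axis with cos θ = -4/5, sin θ = 3/5: (3, 0, 5) → (3/5, 0, -29/5); (5, -2, -1) → (-23/5, -2, -11/5)
T2 translate by (5, 1, 3): (3/5, 0, -29/5) → (28/5, 1, -14/5); (-23/5, -2, -11/5) → (2/5, -1, 4/5)
T3 rotate right-handed about the x-axis with cos θ = -12/13, sin θ = 5/13: (28/5, 1, -14/5) → (28/5, 2/13, 193/65); (2/5, -1, 4/5) → (2/5, 8/13, -73/65)

image vertices: (28/5, 2/13, 193/65), (2/5, 8/13, -73/65)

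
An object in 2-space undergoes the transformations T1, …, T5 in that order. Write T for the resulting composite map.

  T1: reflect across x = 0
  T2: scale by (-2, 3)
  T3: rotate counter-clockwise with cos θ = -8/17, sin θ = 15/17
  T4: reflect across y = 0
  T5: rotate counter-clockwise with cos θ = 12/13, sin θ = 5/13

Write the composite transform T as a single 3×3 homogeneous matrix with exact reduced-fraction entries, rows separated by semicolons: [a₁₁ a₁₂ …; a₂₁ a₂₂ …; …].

T = [-42/221 -660/221 0; -440/221 63/221 0; 0 0 1]

T1 = [-1 0 0; 0 1 0; 0 0 1]
T2·T1 = [2 0 0; 0 3 0; 0 0 1]
T3·…·T1 = [-16/17 -45/17 0; 30/17 -24/17 0; 0 0 1]
T4·…·T1 = [-16/17 -45/17 0; -30/17 24/17 0; 0 0 1]
T5·…·T1 = [-42/221 -660/221 0; -440/221 63/221 0; 0 0 1]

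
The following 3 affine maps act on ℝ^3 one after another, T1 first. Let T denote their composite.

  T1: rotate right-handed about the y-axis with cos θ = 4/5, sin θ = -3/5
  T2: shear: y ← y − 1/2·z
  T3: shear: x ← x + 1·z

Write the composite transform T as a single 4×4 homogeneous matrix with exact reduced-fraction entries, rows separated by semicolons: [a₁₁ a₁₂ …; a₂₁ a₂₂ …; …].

T1 = [4/5 0 -3/5 0; 0 1 0 0; 3/5 0 4/5 0; 0 0 0 1]
T2·T1 = [4/5 0 -3/5 0; -3/10 1 -2/5 0; 3/5 0 4/5 0; 0 0 0 1]
T3·…·T1 = [7/5 0 1/5 0; -3/10 1 -2/5 0; 3/5 0 4/5 0; 0 0 0 1]

T = [7/5 0 1/5 0; -3/10 1 -2/5 0; 3/5 0 4/5 0; 0 0 0 1]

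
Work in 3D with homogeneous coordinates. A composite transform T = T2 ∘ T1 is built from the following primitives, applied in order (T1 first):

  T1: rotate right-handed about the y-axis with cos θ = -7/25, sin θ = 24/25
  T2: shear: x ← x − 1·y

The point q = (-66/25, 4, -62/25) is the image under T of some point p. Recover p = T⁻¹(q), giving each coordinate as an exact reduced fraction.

T1 = [-7/25 0 24/25 0; 0 1 0 0; -24/25 0 -7/25 0; 0 0 0 1]
T2·T1 = [-7/25 -1 24/25 0; 0 1 0 0; -24/25 0 -7/25 0; 0 0 0 1]
det M = 1; M⁻¹ = [-7/25 -7/25 -24/25 0; 0 1 0 0; 24/25 24/25 -7/25 0; 0 0 0 1]
M⁻¹ · (-66/25, 4, -62/25)ᵀ = (2, 4, 2)ᵀ

p = (2, 4, 2)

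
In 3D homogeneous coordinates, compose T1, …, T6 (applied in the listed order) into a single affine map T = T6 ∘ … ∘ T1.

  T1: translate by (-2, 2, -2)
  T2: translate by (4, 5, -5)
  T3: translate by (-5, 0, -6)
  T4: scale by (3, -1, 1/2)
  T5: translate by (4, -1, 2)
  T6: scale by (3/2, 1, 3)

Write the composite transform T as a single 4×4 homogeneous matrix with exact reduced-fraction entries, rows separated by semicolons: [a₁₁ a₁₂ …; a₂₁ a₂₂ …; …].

T1 = [1 0 0 -2; 0 1 0 2; 0 0 1 -2; 0 0 0 1]
T2·T1 = [1 0 0 2; 0 1 0 7; 0 0 1 -7; 0 0 0 1]
T3·…·T1 = [1 0 0 -3; 0 1 0 7; 0 0 1 -13; 0 0 0 1]
T4·…·T1 = [3 0 0 -9; 0 -1 0 -7; 0 0 1/2 -13/2; 0 0 0 1]
T5·…·T1 = [3 0 0 -5; 0 -1 0 -8; 0 0 1/2 -9/2; 0 0 0 1]
T6·…·T1 = [9/2 0 0 -15/2; 0 -1 0 -8; 0 0 3/2 -27/2; 0 0 0 1]

T = [9/2 0 0 -15/2; 0 -1 0 -8; 0 0 3/2 -27/2; 0 0 0 1]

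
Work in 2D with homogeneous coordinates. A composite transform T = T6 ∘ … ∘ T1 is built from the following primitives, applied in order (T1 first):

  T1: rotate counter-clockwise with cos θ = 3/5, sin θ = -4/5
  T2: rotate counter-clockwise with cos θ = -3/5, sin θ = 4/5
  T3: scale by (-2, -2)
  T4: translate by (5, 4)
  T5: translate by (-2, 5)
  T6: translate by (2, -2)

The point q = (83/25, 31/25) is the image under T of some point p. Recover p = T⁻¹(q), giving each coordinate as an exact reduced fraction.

p = (3, 0)

T1 = [3/5 4/5 0; -4/5 3/5 0; 0 0 1]
T2·T1 = [7/25 -24/25 0; 24/25 7/25 0; 0 0 1]
T3·…·T1 = [-14/25 48/25 0; -48/25 -14/25 0; 0 0 1]
T4·…·T1 = [-14/25 48/25 5; -48/25 -14/25 4; 0 0 1]
T5·…·T1 = [-14/25 48/25 3; -48/25 -14/25 9; 0 0 1]
T6·…·T1 = [-14/25 48/25 5; -48/25 -14/25 7; 0 0 1]
det M = 4; M⁻¹ = [-7/50 -12/25 203/50; 12/25 -7/50 -71/50; 0 0 1]
M⁻¹ · (83/25, 31/25)ᵀ = (3, 0)ᵀ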